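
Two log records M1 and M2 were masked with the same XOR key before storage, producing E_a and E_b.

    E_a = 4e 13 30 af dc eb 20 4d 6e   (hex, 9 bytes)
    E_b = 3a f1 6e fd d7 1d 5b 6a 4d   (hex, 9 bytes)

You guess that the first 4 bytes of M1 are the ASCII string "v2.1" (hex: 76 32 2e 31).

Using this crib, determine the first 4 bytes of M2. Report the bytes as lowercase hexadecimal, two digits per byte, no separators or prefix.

First, E_a ⊕ E_b = (M1 ⊕ K) ⊕ (M2 ⊕ K) = M1 ⊕ M2, so the key drops out. Then M2 = (M1 ⊕ M2) ⊕ M1 over the first 4 bytes.
byte 0: (4e XOR 3a) XOR 76 = 74 XOR 76 = 02
byte 1: (13 XOR f1) XOR 32 = e2 XOR 32 = d0
byte 2: (30 XOR 6e) XOR 2e = 5e XOR 2e = 70
byte 3: (af XOR fd) XOR 31 = 52 XOR 31 = 63

02d07063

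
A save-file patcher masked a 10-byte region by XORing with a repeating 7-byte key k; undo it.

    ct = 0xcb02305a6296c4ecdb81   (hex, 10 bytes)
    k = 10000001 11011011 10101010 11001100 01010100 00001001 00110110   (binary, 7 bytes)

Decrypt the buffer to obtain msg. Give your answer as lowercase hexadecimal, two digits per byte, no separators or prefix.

The 7-byte key repeats, so the effective keystream is 81 db aa cc 54 09 36 81 db aa.
byte 0: cb ^ 81 = 4a
byte 1: 02 ^ db = d9
byte 2: 30 ^ aa = 9a
byte 3: 5a ^ cc = 96
byte 4: 62 ^ 54 = 36
byte 5: 96 ^ 09 = 9f
byte 6: c4 ^ 36 = f2
byte 7: ec ^ 81 = 6d
byte 8: db ^ db = 00
byte 9: 81 ^ aa = 2b

4ad99a96369ff26d002b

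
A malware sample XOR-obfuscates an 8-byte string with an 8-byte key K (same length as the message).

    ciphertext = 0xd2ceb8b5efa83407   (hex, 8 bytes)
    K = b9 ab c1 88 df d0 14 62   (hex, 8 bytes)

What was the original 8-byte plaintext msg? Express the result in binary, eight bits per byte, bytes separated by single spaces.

XOR is its own inverse, so applying the key byte-wise gives the result directly.
byte 0: 11010010 XOR 10111001 = 01101011
byte 1: 11001110 XOR 10101011 = 01100101
byte 2: 10111000 XOR 11000001 = 01111001
byte 3: 10110101 XOR 10001000 = 00111101
byte 4: 11101111 XOR 11011111 = 00110000
byte 5: 10101000 XOR 11010000 = 01111000
byte 6: 00110100 XOR 00010100 = 00100000
byte 7: 00000111 XOR 01100010 = 01100101

01101011 01100101 01111001 00111101 00110000 01111000 00100000 01100101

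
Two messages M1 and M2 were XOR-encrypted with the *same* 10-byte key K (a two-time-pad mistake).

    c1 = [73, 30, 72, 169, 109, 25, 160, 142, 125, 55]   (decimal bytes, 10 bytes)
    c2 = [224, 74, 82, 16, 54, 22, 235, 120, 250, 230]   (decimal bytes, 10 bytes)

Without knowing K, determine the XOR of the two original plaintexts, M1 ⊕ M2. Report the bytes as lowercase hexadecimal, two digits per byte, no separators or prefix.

c1 ⊕ c2 = (M1 ⊕ K) ⊕ (M2 ⊕ K) = M1 ⊕ M2 — the shared key cancels under XOR.
byte 0: 01001001 XOR 11100000 = 10101001
byte 1: 00011110 XOR 01001010 = 01010100
byte 2: 01001000 XOR 01010010 = 00011010
byte 3: 10101001 XOR 00010000 = 10111001
byte 4: 01101101 XOR 00110110 = 01011011
byte 5: 00011001 XOR 00010110 = 00001111
byte 6: 10100000 XOR 11101011 = 01001011
byte 7: 10001110 XOR 01111000 = 11110110
byte 8: 01111101 XOR 11111010 = 10000111
byte 9: 00110111 XOR 11100110 = 11010001

a9541ab95b0f4bf687d1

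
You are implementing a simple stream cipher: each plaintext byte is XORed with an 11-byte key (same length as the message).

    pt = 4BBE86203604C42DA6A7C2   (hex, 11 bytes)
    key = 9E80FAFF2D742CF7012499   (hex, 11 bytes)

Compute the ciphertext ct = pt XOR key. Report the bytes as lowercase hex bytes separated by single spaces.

d5 3e 7c df 1b 70 e8 da a7 83 5b

XOR is its own inverse, so applying the key byte-wise gives the result directly.
4b xor 9e = d5
be xor 80 = 3e
86 xor fa = 7c
20 xor ff = df
36 xor 2d = 1b
04 xor 74 = 70
c4 xor 2c = e8
2d xor f7 = da
a6 xor 01 = a7
a7 xor 24 = 83
c2 xor 99 = 5b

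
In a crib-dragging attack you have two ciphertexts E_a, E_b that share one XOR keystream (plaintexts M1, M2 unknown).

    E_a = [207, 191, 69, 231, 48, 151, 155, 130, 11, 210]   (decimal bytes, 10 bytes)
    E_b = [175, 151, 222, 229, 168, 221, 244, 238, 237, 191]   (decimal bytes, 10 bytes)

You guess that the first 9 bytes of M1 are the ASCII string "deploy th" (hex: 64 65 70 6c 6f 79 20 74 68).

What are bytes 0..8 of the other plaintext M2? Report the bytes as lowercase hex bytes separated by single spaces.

First, E_a ⊕ E_b = (M1 ⊕ K) ⊕ (M2 ⊕ K) = M1 ⊕ M2, so the key drops out. Then M2 = (M1 ⊕ M2) ⊕ M1 over the first 9 bytes.
byte 0: (cf xor af) xor 64 = 60 xor 64 = 04
byte 1: (bf xor 97) xor 65 = 28 xor 65 = 4d
byte 2: (45 xor de) xor 70 = 9b xor 70 = eb
byte 3: (e7 xor e5) xor 6c = 02 xor 6c = 6e
byte 4: (30 xor a8) xor 6f = 98 xor 6f = f7
byte 5: (97 xor dd) xor 79 = 4a xor 79 = 33
byte 6: (9b xor f4) xor 20 = 6f xor 20 = 4f
byte 7: (82 xor ee) xor 74 = 6c xor 74 = 18
byte 8: (0b xor ed) xor 68 = e6 xor 68 = 8e

04 4d eb 6e f7 33 4f 18 8e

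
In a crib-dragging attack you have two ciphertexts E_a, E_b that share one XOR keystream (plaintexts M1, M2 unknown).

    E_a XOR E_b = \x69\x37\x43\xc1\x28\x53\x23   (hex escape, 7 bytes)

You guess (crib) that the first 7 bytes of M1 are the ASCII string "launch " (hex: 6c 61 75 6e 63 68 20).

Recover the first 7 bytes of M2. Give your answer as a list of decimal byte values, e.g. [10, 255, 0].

Since E_a ⊕ E_b = M1 ⊕ M2, XORing with the guessed M1 bytes yields the corresponding M2 bytes: M2 = (E_a ⊕ E_b) ⊕ M1.
69 XOR 6c = 05
37 XOR 61 = 56
43 XOR 75 = 36
c1 XOR 6e = af
28 XOR 63 = 4b
53 XOR 68 = 3b
23 XOR 20 = 03

[5, 86, 54, 175, 75, 59, 3]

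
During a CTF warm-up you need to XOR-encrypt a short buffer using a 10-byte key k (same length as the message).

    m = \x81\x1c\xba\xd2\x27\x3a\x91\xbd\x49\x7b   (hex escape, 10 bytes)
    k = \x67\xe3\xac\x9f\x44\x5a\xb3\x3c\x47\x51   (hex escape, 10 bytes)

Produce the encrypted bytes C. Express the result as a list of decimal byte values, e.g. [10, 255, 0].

XOR is its own inverse, so applying the key byte-wise gives the result directly.
byte 0: 81 ^ 67 = e6
byte 1: 1c ^ e3 = ff
byte 2: ba ^ ac = 16
byte 3: d2 ^ 9f = 4d
byte 4: 27 ^ 44 = 63
byte 5: 3a ^ 5a = 60
byte 6: 91 ^ b3 = 22
byte 7: bd ^ 3c = 81
byte 8: 49 ^ 47 = 0e
byte 9: 7b ^ 51 = 2a

[230, 255, 22, 77, 99, 96, 34, 129, 14, 42]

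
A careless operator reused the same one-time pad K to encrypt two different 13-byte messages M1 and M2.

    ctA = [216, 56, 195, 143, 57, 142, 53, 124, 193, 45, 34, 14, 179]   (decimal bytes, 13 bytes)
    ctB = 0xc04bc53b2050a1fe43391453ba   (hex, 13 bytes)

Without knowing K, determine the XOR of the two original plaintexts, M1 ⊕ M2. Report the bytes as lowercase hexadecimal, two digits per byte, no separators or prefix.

187306b419de94828214365d09

ctA ⊕ ctB = (M1 ⊕ K) ⊕ (M2 ⊕ K) = M1 ⊕ M2 — the shared key cancels under XOR.
byte 0: 216 XOR 192 =  24
byte 1:  56 XOR  75 = 115
byte 2: 195 XOR 197 =   6
byte 3: 143 XOR  59 = 180
byte 4:  57 XOR  32 =  25
byte 5: 142 XOR  80 = 222
byte 6:  53 XOR 161 = 148
byte 7: 124 XOR 254 = 130
byte 8: 193 XOR  67 = 130
byte 9:  45 XOR  57 =  20
byte 10:  34 XOR  20 =  54
byte 11:  14 XOR  83 =  93
byte 12: 179 XOR 186 =   9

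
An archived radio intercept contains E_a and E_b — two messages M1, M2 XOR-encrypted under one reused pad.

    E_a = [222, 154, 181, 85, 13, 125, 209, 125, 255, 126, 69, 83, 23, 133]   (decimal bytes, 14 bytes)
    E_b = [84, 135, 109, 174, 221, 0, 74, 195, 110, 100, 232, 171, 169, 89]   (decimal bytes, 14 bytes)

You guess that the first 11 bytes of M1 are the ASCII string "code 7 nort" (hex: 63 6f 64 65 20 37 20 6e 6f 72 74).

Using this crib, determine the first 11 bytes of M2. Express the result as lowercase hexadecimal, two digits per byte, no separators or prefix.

e972bc9ef04abbd0fe68d9

First, E_a ⊕ E_b = (M1 ⊕ K) ⊕ (M2 ⊕ K) = M1 ⊕ M2, so the key drops out. Then M2 = (M1 ⊕ M2) ⊕ M1 over the first 11 bytes.
byte 0: (de ⊕ 54) ⊕ 63 = 8a ⊕ 63 = e9
byte 1: (9a ⊕ 87) ⊕ 6f = 1d ⊕ 6f = 72
byte 2: (b5 ⊕ 6d) ⊕ 64 = d8 ⊕ 64 = bc
byte 3: (55 ⊕ ae) ⊕ 65 = fb ⊕ 65 = 9e
byte 4: (0d ⊕ dd) ⊕ 20 = d0 ⊕ 20 = f0
byte 5: (7d ⊕ 00) ⊕ 37 = 7d ⊕ 37 = 4a
byte 6: (d1 ⊕ 4a) ⊕ 20 = 9b ⊕ 20 = bb
byte 7: (7d ⊕ c3) ⊕ 6e = be ⊕ 6e = d0
byte 8: (ff ⊕ 6e) ⊕ 6f = 91 ⊕ 6f = fe
byte 9: (7e ⊕ 64) ⊕ 72 = 1a ⊕ 72 = 68
byte 10: (45 ⊕ e8) ⊕ 74 = ad ⊕ 74 = d9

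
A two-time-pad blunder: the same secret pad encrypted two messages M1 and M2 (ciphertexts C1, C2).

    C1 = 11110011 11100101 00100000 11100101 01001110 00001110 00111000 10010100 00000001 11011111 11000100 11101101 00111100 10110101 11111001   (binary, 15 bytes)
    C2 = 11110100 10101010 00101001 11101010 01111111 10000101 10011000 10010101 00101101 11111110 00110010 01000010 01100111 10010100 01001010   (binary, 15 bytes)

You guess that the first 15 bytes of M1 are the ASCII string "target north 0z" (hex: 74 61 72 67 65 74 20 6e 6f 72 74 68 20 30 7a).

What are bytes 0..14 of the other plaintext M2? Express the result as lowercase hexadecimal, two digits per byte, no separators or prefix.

First, C1 ⊕ C2 = (M1 ⊕ K) ⊕ (M2 ⊕ K) = M1 ⊕ M2, so the key drops out. Then M2 = (M1 ⊕ M2) ⊕ M1 over the first 15 bytes.
byte 0: (f3 xor f4) xor 74 = 07 xor 74 = 73
byte 1: (e5 xor aa) xor 61 = 4f xor 61 = 2e
byte 2: (20 xor 29) xor 72 = 09 xor 72 = 7b
byte 3: (e5 xor ea) xor 67 = 0f xor 67 = 68
byte 4: (4e xor 7f) xor 65 = 31 xor 65 = 54
byte 5: (0e xor 85) xor 74 = 8b xor 74 = ff
byte 6: (38 xor 98) xor 20 = a0 xor 20 = 80
byte 7: (94 xor 95) xor 6e = 01 xor 6e = 6f
byte 8: (01 xor 2d) xor 6f = 2c xor 6f = 43
byte 9: (df xor fe) xor 72 = 21 xor 72 = 53
byte 10: (c4 xor 32) xor 74 = f6 xor 74 = 82
byte 11: (ed xor 42) xor 68 = af xor 68 = c7
byte 12: (3c xor 67) xor 20 = 5b xor 20 = 7b
byte 13: (b5 xor 94) xor 30 = 21 xor 30 = 11
byte 14: (f9 xor 4a) xor 7a = b3 xor 7a = c9

732e7b6854ff806f435382c77b11c9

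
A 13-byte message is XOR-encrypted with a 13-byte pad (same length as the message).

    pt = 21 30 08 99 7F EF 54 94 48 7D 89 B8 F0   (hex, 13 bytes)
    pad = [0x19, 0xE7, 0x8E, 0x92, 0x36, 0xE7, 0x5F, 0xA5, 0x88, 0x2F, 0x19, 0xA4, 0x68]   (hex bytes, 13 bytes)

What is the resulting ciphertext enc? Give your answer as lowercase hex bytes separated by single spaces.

XOR is its own inverse, so applying the key byte-wise gives the result directly.
 33 ⊕  25 =  56
 48 ⊕ 231 = 215
  8 ⊕ 142 = 134
153 ⊕ 146 =  11
127 ⊕  54 =  73
239 ⊕ 231 =   8
 84 ⊕  95 =  11
148 ⊕ 165 =  49
 72 ⊕ 136 = 192
125 ⊕  47 =  82
137 ⊕  25 = 144
184 ⊕ 164 =  28
240 ⊕ 104 = 152

38 d7 86 0b 49 08 0b 31 c0 52 90 1c 98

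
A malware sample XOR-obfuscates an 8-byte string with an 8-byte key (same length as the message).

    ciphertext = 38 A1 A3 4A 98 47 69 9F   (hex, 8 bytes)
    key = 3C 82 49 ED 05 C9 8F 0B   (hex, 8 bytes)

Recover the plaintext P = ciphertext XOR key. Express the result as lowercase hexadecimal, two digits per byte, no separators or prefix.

38 ^ 3c = 04
a1 ^ 82 = 23
a3 ^ 49 = ea
4a ^ ed = a7
98 ^ 05 = 9d
47 ^ c9 = 8e
69 ^ 8f = e6
9f ^ 0b = 94

0423eaa79d8ee694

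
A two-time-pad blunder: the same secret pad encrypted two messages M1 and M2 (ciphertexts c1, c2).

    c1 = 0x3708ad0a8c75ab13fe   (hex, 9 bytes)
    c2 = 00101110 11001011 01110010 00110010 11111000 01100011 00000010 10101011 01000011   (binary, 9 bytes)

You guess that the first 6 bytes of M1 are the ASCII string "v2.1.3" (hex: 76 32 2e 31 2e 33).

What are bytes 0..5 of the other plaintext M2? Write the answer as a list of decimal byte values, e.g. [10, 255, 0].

[111, 241, 241, 9, 90, 37]

First, c1 ⊕ c2 = (M1 ⊕ K) ⊕ (M2 ⊕ K) = M1 ⊕ M2, so the key drops out. Then M2 = (M1 ⊕ M2) ⊕ M1 over the first 6 bytes.
byte 0: (37 xor 2e) xor 76 = 19 xor 76 = 6f
byte 1: (08 xor cb) xor 32 = c3 xor 32 = f1
byte 2: (ad xor 72) xor 2e = df xor 2e = f1
byte 3: (0a xor 32) xor 31 = 38 xor 31 = 09
byte 4: (8c xor f8) xor 2e = 74 xor 2e = 5a
byte 5: (75 xor 63) xor 33 = 16 xor 33 = 25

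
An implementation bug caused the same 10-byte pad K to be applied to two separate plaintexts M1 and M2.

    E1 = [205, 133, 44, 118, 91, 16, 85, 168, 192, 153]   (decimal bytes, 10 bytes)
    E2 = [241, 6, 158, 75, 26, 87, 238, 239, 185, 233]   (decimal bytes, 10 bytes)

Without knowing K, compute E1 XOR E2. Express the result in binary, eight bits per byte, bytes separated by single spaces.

E1 ⊕ E2 = (M1 ⊕ K) ⊕ (M2 ⊕ K) = M1 ⊕ M2 — the shared key cancels under XOR.
205 XOR 241 =  60
133 XOR   6 = 131
 44 XOR 158 = 178
118 XOR  75 =  61
 91 XOR  26 =  65
 16 XOR  87 =  71
 85 XOR 238 = 187
168 XOR 239 =  71
192 XOR 185 = 121
153 XOR 233 = 112

00111100 10000011 10110010 00111101 01000001 01000111 10111011 01000111 01111001 01110000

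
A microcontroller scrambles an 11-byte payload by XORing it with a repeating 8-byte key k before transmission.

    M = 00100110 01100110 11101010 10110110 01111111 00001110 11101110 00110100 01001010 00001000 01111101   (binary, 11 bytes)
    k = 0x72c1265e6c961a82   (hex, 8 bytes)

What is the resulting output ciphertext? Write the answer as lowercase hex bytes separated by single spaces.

54 a7 cc e8 13 98 f4 b6 38 c9 5b

The 8-byte key repeats, so the effective keystream is 72 c1 26 5e 6c 96 1a 82 72 c1 26.
byte 0: 26 XOR 72 = 54
byte 1: 66 XOR c1 = a7
byte 2: ea XOR 26 = cc
byte 3: b6 XOR 5e = e8
byte 4: 7f XOR 6c = 13
byte 5: 0e XOR 96 = 98
byte 6: ee XOR 1a = f4
byte 7: 34 XOR 82 = b6
byte 8: 4a XOR 72 = 38
byte 9: 08 XOR c1 = c9
byte 10: 7d XOR 26 = 5b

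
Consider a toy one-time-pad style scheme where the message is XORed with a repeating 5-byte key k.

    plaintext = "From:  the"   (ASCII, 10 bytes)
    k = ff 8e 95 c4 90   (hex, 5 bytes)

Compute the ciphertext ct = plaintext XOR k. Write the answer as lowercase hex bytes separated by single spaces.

The 5-byte key repeats, so the effective keystream is ff 8e 95 c4 90 ff 8e 95 c4 90.
byte 0:  70 xor 255 = 185
byte 1: 114 xor 142 = 252
byte 2: 111 xor 149 = 250
byte 3: 109 xor 196 = 169
byte 4:  58 xor 144 = 170
byte 5:  32 xor 255 = 223
byte 6:  32 xor 142 = 174
byte 7: 116 xor 149 = 225
byte 8: 104 xor 196 = 172
byte 9: 101 xor 144 = 245

b9 fc fa a9 aa df ae e1 ac f5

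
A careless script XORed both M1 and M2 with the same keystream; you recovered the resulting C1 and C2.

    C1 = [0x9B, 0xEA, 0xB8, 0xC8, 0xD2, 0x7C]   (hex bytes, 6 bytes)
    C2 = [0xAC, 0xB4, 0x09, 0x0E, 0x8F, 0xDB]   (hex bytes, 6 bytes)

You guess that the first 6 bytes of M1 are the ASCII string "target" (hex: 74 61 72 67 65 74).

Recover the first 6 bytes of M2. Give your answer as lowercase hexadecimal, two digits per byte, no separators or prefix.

First, C1 ⊕ C2 = (M1 ⊕ K) ⊕ (M2 ⊕ K) = M1 ⊕ M2, so the key drops out. Then M2 = (M1 ⊕ M2) ⊕ M1 over the first 6 bytes.
byte 0: (9b ^ ac) ^ 74 = 37 ^ 74 = 43
byte 1: (ea ^ b4) ^ 61 = 5e ^ 61 = 3f
byte 2: (b8 ^ 09) ^ 72 = b1 ^ 72 = c3
byte 3: (c8 ^ 0e) ^ 67 = c6 ^ 67 = a1
byte 4: (d2 ^ 8f) ^ 65 = 5d ^ 65 = 38
byte 5: (7c ^ db) ^ 74 = a7 ^ 74 = d3

433fc3a138d3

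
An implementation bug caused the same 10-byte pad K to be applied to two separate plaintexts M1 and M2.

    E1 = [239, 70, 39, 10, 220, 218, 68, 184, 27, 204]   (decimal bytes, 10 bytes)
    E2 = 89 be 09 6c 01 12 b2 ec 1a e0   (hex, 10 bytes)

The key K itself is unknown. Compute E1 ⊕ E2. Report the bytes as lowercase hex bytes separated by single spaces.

E1 ⊕ E2 = (M1 ⊕ K) ⊕ (M2 ⊕ K) = M1 ⊕ M2 — the shared key cancels under XOR.
ef ⊕ 89 = 66
46 ⊕ be = f8
27 ⊕ 09 = 2e
0a ⊕ 6c = 66
dc ⊕ 01 = dd
da ⊕ 12 = c8
44 ⊕ b2 = f6
b8 ⊕ ec = 54
1b ⊕ 1a = 01
cc ⊕ e0 = 2c

66 f8 2e 66 dd c8 f6 54 01 2c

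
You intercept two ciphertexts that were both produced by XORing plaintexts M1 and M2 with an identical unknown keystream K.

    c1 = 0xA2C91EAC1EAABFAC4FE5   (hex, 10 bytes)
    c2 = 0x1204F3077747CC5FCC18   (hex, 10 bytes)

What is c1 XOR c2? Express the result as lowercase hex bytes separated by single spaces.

b0 cd ed ab 69 ed 73 f3 83 fd

c1 ⊕ c2 = (M1 ⊕ K) ⊕ (M2 ⊕ K) = M1 ⊕ M2 — the shared key cancels under XOR.
a2 xor 12 = b0
c9 xor 04 = cd
1e xor f3 = ed
ac xor 07 = ab
1e xor 77 = 69
aa xor 47 = ed
bf xor cc = 73
ac xor 5f = f3
4f xor cc = 83
e5 xor 18 = fd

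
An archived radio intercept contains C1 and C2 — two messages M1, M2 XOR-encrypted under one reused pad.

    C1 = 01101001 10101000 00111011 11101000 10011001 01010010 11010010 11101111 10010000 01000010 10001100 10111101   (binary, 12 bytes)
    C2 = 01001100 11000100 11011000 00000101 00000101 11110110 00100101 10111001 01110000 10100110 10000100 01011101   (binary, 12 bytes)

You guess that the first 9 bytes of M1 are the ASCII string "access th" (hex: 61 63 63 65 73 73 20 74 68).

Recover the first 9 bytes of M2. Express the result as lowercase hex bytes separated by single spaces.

44 0f 80 88 ef d7 d7 22 88

First, C1 ⊕ C2 = (M1 ⊕ K) ⊕ (M2 ⊕ K) = M1 ⊕ M2, so the key drops out. Then M2 = (M1 ⊕ M2) ⊕ M1 over the first 9 bytes.
byte 0: (69 ⊕ 4c) ⊕ 61 = 25 ⊕ 61 = 44
byte 1: (a8 ⊕ c4) ⊕ 63 = 6c ⊕ 63 = 0f
byte 2: (3b ⊕ d8) ⊕ 63 = e3 ⊕ 63 = 80
byte 3: (e8 ⊕ 05) ⊕ 65 = ed ⊕ 65 = 88
byte 4: (99 ⊕ 05) ⊕ 73 = 9c ⊕ 73 = ef
byte 5: (52 ⊕ f6) ⊕ 73 = a4 ⊕ 73 = d7
byte 6: (d2 ⊕ 25) ⊕ 20 = f7 ⊕ 20 = d7
byte 7: (ef ⊕ b9) ⊕ 74 = 56 ⊕ 74 = 22
byte 8: (90 ⊕ 70) ⊕ 68 = e0 ⊕ 68 = 88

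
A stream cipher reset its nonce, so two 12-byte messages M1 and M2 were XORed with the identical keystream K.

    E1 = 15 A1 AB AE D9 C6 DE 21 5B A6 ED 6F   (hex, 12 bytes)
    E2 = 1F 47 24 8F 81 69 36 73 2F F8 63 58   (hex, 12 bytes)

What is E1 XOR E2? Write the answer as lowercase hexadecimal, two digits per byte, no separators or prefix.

E1 ⊕ E2 = (M1 ⊕ K) ⊕ (M2 ⊕ K) = M1 ⊕ M2 — the shared key cancels under XOR.
byte 0: 00010101 ⊕ 00011111 = 00001010
byte 1: 10100001 ⊕ 01000111 = 11100110
byte 2: 10101011 ⊕ 00100100 = 10001111
byte 3: 10101110 ⊕ 10001111 = 00100001
byte 4: 11011001 ⊕ 10000001 = 01011000
byte 5: 11000110 ⊕ 01101001 = 10101111
byte 6: 11011110 ⊕ 00110110 = 11101000
byte 7: 00100001 ⊕ 01110011 = 01010010
byte 8: 01011011 ⊕ 00101111 = 01110100
byte 9: 10100110 ⊕ 11111000 = 01011110
byte 10: 11101101 ⊕ 01100011 = 10001110
byte 11: 01101111 ⊕ 01011000 = 00110111

0ae68f2158afe852745e8e37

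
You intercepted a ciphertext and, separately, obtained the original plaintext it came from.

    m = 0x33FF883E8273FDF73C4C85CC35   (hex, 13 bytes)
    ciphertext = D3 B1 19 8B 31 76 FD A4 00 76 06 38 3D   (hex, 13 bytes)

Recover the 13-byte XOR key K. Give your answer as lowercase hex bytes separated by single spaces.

Since ciphertext = m ⊕ K, XORing both sides with m gives K = m ⊕ ciphertext.
33 ⊕ d3 = e0
ff ⊕ b1 = 4e
88 ⊕ 19 = 91
3e ⊕ 8b = b5
82 ⊕ 31 = b3
73 ⊕ 76 = 05
fd ⊕ fd = 00
f7 ⊕ a4 = 53
3c ⊕ 00 = 3c
4c ⊕ 76 = 3a
85 ⊕ 06 = 83
cc ⊕ 38 = f4
35 ⊕ 3d = 08

e0 4e 91 b5 b3 05 00 53 3c 3a 83 f4 08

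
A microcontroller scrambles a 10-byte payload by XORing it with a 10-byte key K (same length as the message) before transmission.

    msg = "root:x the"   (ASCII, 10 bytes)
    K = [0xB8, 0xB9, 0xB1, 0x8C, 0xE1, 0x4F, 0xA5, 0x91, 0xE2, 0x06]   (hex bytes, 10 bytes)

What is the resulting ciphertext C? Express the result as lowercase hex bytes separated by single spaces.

XOR is its own inverse, so applying the key byte-wise gives the result directly.
01110010 XOR 10111000 = 11001010
01101111 XOR 10111001 = 11010110
01101111 XOR 10110001 = 11011110
01110100 XOR 10001100 = 11111000
00111010 XOR 11100001 = 11011011
01111000 XOR 01001111 = 00110111
00100000 XOR 10100101 = 10000101
01110100 XOR 10010001 = 11100101
01101000 XOR 11100010 = 10001010
01100101 XOR 00000110 = 01100011

ca d6 de f8 db 37 85 e5 8a 63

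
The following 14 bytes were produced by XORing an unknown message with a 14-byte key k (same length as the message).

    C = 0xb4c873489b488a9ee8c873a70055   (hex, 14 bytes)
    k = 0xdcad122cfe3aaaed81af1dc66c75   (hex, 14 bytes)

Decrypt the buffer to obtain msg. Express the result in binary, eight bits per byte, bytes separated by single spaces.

XOR is its own inverse, so applying the key byte-wise gives the result directly.
b4 ^ dc = 68
c8 ^ ad = 65
73 ^ 12 = 61
48 ^ 2c = 64
9b ^ fe = 65
48 ^ 3a = 72
8a ^ aa = 20
9e ^ ed = 73
e8 ^ 81 = 69
c8 ^ af = 67
73 ^ 1d = 6e
a7 ^ c6 = 61
00 ^ 6c = 6c
55 ^ 75 = 20

01101000 01100101 01100001 01100100 01100101 01110010 00100000 01110011 01101001 01100111 01101110 01100001 01101100 00100000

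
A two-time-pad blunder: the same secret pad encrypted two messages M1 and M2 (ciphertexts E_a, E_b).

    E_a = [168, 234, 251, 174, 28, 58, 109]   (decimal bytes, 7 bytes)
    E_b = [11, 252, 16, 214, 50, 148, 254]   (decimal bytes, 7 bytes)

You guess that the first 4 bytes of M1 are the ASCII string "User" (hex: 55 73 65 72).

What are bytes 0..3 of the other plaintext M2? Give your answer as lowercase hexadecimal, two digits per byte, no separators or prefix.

f6658e0a

First, E_a ⊕ E_b = (M1 ⊕ K) ⊕ (M2 ⊕ K) = M1 ⊕ M2, so the key drops out. Then M2 = (M1 ⊕ M2) ⊕ M1 over the first 4 bytes.
byte 0: (a8 XOR 0b) XOR 55 = a3 XOR 55 = f6
byte 1: (ea XOR fc) XOR 73 = 16 XOR 73 = 65
byte 2: (fb XOR 10) XOR 65 = eb XOR 65 = 8e
byte 3: (ae XOR d6) XOR 72 = 78 XOR 72 = 0a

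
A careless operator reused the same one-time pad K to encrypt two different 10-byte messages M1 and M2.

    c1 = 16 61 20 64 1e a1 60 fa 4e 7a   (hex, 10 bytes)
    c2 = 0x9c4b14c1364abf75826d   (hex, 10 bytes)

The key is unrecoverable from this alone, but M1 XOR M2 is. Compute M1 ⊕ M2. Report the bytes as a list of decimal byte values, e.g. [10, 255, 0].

c1 ⊕ c2 = (M1 ⊕ K) ⊕ (M2 ⊕ K) = M1 ⊕ M2 — the shared key cancels under XOR.
16 ^ 9c = 8a
61 ^ 4b = 2a
20 ^ 14 = 34
64 ^ c1 = a5
1e ^ 36 = 28
a1 ^ 4a = eb
60 ^ bf = df
fa ^ 75 = 8f
4e ^ 82 = cc
7a ^ 6d = 17

[138, 42, 52, 165, 40, 235, 223, 143, 204, 23]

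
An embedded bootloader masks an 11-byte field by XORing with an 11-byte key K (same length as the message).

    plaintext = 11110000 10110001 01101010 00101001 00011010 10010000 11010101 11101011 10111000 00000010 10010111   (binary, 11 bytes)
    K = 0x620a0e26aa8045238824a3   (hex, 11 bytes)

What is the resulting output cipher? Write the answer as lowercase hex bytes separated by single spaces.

XOR is its own inverse, so applying the key byte-wise gives the result directly.
byte 0: 240 ⊕  98 = 146
byte 1: 177 ⊕  10 = 187
byte 2: 106 ⊕  14 = 100
byte 3:  41 ⊕  38 =  15
byte 4:  26 ⊕ 170 = 176
byte 5: 144 ⊕ 128 =  16
byte 6: 213 ⊕  69 = 144
byte 7: 235 ⊕  35 = 200
byte 8: 184 ⊕ 136 =  48
byte 9:   2 ⊕  36 =  38
byte 10: 151 ⊕ 163 =  52

92 bb 64 0f b0 10 90 c8 30 26 34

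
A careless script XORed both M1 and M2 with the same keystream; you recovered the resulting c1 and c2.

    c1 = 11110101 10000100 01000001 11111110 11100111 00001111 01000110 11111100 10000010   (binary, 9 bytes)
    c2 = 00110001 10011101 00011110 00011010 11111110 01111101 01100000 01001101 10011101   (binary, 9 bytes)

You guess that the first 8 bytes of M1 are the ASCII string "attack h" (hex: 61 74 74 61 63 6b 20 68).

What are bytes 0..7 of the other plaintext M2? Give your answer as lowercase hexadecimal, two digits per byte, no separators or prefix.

First, c1 ⊕ c2 = (M1 ⊕ K) ⊕ (M2 ⊕ K) = M1 ⊕ M2, so the key drops out. Then M2 = (M1 ⊕ M2) ⊕ M1 over the first 8 bytes.
byte 0: (f5 xor 31) xor 61 = c4 xor 61 = a5
byte 1: (84 xor 9d) xor 74 = 19 xor 74 = 6d
byte 2: (41 xor 1e) xor 74 = 5f xor 74 = 2b
byte 3: (fe xor 1a) xor 61 = e4 xor 61 = 85
byte 4: (e7 xor fe) xor 63 = 19 xor 63 = 7a
byte 5: (0f xor 7d) xor 6b = 72 xor 6b = 19
byte 6: (46 xor 60) xor 20 = 26 xor 20 = 06
byte 7: (fc xor 4d) xor 68 = b1 xor 68 = d9

a56d2b857a1906d9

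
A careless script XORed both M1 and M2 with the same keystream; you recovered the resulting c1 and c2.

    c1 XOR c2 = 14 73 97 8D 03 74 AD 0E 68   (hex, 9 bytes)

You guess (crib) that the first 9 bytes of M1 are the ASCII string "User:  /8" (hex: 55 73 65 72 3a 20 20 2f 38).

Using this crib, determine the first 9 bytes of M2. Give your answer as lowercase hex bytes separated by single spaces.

41 00 f2 ff 39 54 8d 21 50

Since c1 ⊕ c2 = M1 ⊕ M2, XORing with the guessed M1 bytes yields the corresponding M2 bytes: M2 = (c1 ⊕ c2) ⊕ M1.
byte 0: 14 XOR 55 = 41
byte 1: 73 XOR 73 = 00
byte 2: 97 XOR 65 = f2
byte 3: 8d XOR 72 = ff
byte 4: 03 XOR 3a = 39
byte 5: 74 XOR 20 = 54
byte 6: ad XOR 20 = 8d
byte 7: 0e XOR 2f = 21
byte 8: 68 XOR 38 = 50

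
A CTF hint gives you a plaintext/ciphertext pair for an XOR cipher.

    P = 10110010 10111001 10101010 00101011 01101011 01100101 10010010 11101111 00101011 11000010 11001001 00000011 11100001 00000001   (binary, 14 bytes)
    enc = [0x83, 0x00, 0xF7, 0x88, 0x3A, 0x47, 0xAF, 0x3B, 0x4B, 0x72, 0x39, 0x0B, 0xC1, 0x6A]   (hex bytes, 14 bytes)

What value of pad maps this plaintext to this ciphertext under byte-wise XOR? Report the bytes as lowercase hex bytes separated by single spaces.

Since enc = P ⊕ pad, XORing both sides with P gives pad = P ⊕ enc.
178 XOR 131 =  49
185 XOR   0 = 185
170 XOR 247 =  93
 43 XOR 136 = 163
107 XOR  58 =  81
101 XOR  71 =  34
146 XOR 175 =  61
239 XOR  59 = 212
 43 XOR  75 =  96
194 XOR 114 = 176
201 XOR  57 = 240
  3 XOR  11 =   8
225 XOR 193 =  32
  1 XOR 106 = 107

31 b9 5d a3 51 22 3d d4 60 b0 f0 08 20 6b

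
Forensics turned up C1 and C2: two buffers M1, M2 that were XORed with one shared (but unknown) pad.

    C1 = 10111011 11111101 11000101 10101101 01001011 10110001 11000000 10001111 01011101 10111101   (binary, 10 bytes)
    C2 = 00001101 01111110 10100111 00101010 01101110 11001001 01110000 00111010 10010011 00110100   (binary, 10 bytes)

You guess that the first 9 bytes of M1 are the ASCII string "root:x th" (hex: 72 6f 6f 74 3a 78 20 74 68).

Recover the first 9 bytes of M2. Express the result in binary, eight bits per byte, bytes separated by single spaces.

11000100 11101100 00001101 11110011 00011111 00000000 10010000 11000001 10100110

First, C1 ⊕ C2 = (M1 ⊕ K) ⊕ (M2 ⊕ K) = M1 ⊕ M2, so the key drops out. Then M2 = (M1 ⊕ M2) ⊕ M1 over the first 9 bytes.
byte 0: (bb ^ 0d) ^ 72 = b6 ^ 72 = c4
byte 1: (fd ^ 7e) ^ 6f = 83 ^ 6f = ec
byte 2: (c5 ^ a7) ^ 6f = 62 ^ 6f = 0d
byte 3: (ad ^ 2a) ^ 74 = 87 ^ 74 = f3
byte 4: (4b ^ 6e) ^ 3a = 25 ^ 3a = 1f
byte 5: (b1 ^ c9) ^ 78 = 78 ^ 78 = 00
byte 6: (c0 ^ 70) ^ 20 = b0 ^ 20 = 90
byte 7: (8f ^ 3a) ^ 74 = b5 ^ 74 = c1
byte 8: (5d ^ 93) ^ 68 = ce ^ 68 = a6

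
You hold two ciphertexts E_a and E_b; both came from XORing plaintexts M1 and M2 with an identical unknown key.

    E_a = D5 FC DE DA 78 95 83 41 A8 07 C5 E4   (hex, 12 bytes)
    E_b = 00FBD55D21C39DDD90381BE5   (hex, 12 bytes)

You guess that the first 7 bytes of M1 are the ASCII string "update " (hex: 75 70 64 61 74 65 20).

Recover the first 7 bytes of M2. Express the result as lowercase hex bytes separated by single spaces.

a0 77 6f e6 2d 33 3e

First, E_a ⊕ E_b = (M1 ⊕ K) ⊕ (M2 ⊕ K) = M1 ⊕ M2, so the key drops out. Then M2 = (M1 ⊕ M2) ⊕ M1 over the first 7 bytes.
byte 0: (d5 xor 00) xor 75 = d5 xor 75 = a0
byte 1: (fc xor fb) xor 70 = 07 xor 70 = 77
byte 2: (de xor d5) xor 64 = 0b xor 64 = 6f
byte 3: (da xor 5d) xor 61 = 87 xor 61 = e6
byte 4: (78 xor 21) xor 74 = 59 xor 74 = 2d
byte 5: (95 xor c3) xor 65 = 56 xor 65 = 33
byte 6: (83 xor 9d) xor 20 = 1e xor 20 = 3e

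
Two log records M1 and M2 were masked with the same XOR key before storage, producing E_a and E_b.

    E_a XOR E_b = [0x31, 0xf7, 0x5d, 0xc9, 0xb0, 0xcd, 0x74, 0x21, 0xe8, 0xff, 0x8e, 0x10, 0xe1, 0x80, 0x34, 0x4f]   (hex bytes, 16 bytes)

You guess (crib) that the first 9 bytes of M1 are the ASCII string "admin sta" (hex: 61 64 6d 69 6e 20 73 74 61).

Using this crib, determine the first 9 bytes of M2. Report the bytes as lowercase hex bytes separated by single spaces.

Since E_a ⊕ E_b = M1 ⊕ M2, XORing with the guessed M1 bytes yields the corresponding M2 bytes: M2 = (E_a ⊕ E_b) ⊕ M1.
31 ^ 61 = 50
f7 ^ 64 = 93
5d ^ 6d = 30
c9 ^ 69 = a0
b0 ^ 6e = de
cd ^ 20 = ed
74 ^ 73 = 07
21 ^ 74 = 55
e8 ^ 61 = 89

50 93 30 a0 de ed 07 55 89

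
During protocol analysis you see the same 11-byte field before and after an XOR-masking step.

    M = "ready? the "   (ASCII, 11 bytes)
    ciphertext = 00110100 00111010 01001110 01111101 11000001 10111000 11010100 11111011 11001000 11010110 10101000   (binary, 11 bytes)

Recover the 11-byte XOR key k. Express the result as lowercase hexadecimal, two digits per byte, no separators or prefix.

465f2f19b887f48fa0b388

Since ciphertext = M ⊕ k, XORing both sides with M gives k = M ⊕ ciphertext.
byte 0: 72 ⊕ 34 = 46
byte 1: 65 ⊕ 3a = 5f
byte 2: 61 ⊕ 4e = 2f
byte 3: 64 ⊕ 7d = 19
byte 4: 79 ⊕ c1 = b8
byte 5: 3f ⊕ b8 = 87
byte 6: 20 ⊕ d4 = f4
byte 7: 74 ⊕ fb = 8f
byte 8: 68 ⊕ c8 = a0
byte 9: 65 ⊕ d6 = b3
byte 10: 20 ⊕ a8 = 88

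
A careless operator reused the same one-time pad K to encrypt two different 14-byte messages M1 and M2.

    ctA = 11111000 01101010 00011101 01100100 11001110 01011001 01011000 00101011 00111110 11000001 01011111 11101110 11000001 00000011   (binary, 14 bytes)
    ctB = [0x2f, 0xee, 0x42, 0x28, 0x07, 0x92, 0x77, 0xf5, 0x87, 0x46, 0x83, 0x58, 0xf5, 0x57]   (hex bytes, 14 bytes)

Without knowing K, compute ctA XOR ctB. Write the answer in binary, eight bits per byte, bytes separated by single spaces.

11010111 10000100 01011111 01001100 11001001 11001011 00101111 11011110 10111001 10000111 11011100 10110110 00110100 01010100

ctA ⊕ ctB = (M1 ⊕ K) ⊕ (M2 ⊕ K) = M1 ⊕ M2 — the shared key cancels under XOR.
11111000 xor 00101111 = 11010111
01101010 xor 11101110 = 10000100
00011101 xor 01000010 = 01011111
01100100 xor 00101000 = 01001100
11001110 xor 00000111 = 11001001
01011001 xor 10010010 = 11001011
01011000 xor 01110111 = 00101111
00101011 xor 11110101 = 11011110
00111110 xor 10000111 = 10111001
11000001 xor 01000110 = 10000111
01011111 xor 10000011 = 11011100
11101110 xor 01011000 = 10110110
11000001 xor 11110101 = 00110100
00000011 xor 01010111 = 01010100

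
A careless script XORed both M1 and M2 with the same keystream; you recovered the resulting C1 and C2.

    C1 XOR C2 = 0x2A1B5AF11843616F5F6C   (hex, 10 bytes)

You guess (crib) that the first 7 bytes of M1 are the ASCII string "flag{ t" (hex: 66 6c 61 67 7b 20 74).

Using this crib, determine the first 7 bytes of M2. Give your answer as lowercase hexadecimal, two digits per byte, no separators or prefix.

Since C1 ⊕ C2 = M1 ⊕ M2, XORing with the guessed M1 bytes yields the corresponding M2 bytes: M2 = (C1 ⊕ C2) ⊕ M1.
 42 ⊕ 102 =  76
 27 ⊕ 108 = 119
 90 ⊕  97 =  59
241 ⊕ 103 = 150
 24 ⊕ 123 =  99
 67 ⊕  32 =  99
 97 ⊕ 116 =  21

4c773b96636315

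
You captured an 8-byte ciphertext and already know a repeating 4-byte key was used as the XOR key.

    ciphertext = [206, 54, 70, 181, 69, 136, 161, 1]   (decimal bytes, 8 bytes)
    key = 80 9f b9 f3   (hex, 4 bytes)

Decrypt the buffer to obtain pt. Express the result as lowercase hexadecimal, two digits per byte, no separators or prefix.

4ea9ff46c51718f2

The 4-byte key repeats, so the effective keystream is 80 9f b9 f3 80 9f b9 f3.
byte 0: 11001110 XOR 10000000 = 01001110
byte 1: 00110110 XOR 10011111 = 10101001
byte 2: 01000110 XOR 10111001 = 11111111
byte 3: 10110101 XOR 11110011 = 01000110
byte 4: 01000101 XOR 10000000 = 11000101
byte 5: 10001000 XOR 10011111 = 00010111
byte 6: 10100001 XOR 10111001 = 00011000
byte 7: 00000001 XOR 11110011 = 11110010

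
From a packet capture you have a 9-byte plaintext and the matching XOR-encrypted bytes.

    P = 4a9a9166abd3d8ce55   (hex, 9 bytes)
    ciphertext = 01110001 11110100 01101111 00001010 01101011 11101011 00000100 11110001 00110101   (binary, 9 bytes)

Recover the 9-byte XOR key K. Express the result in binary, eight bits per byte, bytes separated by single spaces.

Since ciphertext = P ⊕ K, XORing both sides with P gives K = P ⊕ ciphertext.
4a ^ 71 = 3b
9a ^ f4 = 6e
91 ^ 6f = fe
66 ^ 0a = 6c
ab ^ 6b = c0
d3 ^ eb = 38
d8 ^ 04 = dc
ce ^ f1 = 3f
55 ^ 35 = 60

00111011 01101110 11111110 01101100 11000000 00111000 11011100 00111111 01100000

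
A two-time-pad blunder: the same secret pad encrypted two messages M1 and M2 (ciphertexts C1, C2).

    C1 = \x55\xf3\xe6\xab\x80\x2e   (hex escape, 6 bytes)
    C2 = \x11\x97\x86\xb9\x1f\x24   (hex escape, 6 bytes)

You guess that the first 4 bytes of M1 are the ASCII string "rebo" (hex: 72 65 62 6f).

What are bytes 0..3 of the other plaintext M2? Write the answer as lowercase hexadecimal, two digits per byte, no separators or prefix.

First, C1 ⊕ C2 = (M1 ⊕ K) ⊕ (M2 ⊕ K) = M1 ⊕ M2, so the key drops out. Then M2 = (M1 ⊕ M2) ⊕ M1 over the first 4 bytes.
byte 0: (55 xor 11) xor 72 = 44 xor 72 = 36
byte 1: (f3 xor 97) xor 65 = 64 xor 65 = 01
byte 2: (e6 xor 86) xor 62 = 60 xor 62 = 02
byte 3: (ab xor b9) xor 6f = 12 xor 6f = 7d

3601027d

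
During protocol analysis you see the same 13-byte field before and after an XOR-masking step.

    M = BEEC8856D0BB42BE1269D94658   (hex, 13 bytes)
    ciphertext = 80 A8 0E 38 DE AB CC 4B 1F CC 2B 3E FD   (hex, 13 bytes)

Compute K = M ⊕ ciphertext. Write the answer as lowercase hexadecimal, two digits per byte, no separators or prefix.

3e44866e0e108ef50da5f278a5

Since ciphertext = M ⊕ K, XORing both sides with M gives K = M ⊕ ciphertext.
be ^ 80 = 3e
ec ^ a8 = 44
88 ^ 0e = 86
56 ^ 38 = 6e
d0 ^ de = 0e
bb ^ ab = 10
42 ^ cc = 8e
be ^ 4b = f5
12 ^ 1f = 0d
69 ^ cc = a5
d9 ^ 2b = f2
46 ^ 3e = 78
58 ^ fd = a5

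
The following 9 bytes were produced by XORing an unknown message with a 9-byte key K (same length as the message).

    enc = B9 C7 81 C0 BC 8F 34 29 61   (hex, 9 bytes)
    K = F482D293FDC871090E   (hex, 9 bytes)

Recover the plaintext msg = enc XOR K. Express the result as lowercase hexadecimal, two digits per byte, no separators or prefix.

byte 0: b9 ⊕ f4 = 4d
byte 1: c7 ⊕ 82 = 45
byte 2: 81 ⊕ d2 = 53
byte 3: c0 ⊕ 93 = 53
byte 4: bc ⊕ fd = 41
byte 5: 8f ⊕ c8 = 47
byte 6: 34 ⊕ 71 = 45
byte 7: 29 ⊕ 09 = 20
byte 8: 61 ⊕ 0e = 6f

4d455353414745206f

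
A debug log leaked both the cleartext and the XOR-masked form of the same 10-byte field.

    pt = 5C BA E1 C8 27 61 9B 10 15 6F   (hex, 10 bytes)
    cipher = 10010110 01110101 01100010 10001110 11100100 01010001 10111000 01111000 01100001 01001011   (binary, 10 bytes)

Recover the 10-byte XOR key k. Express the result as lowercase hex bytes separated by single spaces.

Since cipher = pt ⊕ k, XORing both sides with pt gives k = pt ⊕ cipher.
5c ⊕ 96 = ca
ba ⊕ 75 = cf
e1 ⊕ 62 = 83
c8 ⊕ 8e = 46
27 ⊕ e4 = c3
61 ⊕ 51 = 30
9b ⊕ b8 = 23
10 ⊕ 78 = 68
15 ⊕ 61 = 74
6f ⊕ 4b = 24

ca cf 83 46 c3 30 23 68 74 24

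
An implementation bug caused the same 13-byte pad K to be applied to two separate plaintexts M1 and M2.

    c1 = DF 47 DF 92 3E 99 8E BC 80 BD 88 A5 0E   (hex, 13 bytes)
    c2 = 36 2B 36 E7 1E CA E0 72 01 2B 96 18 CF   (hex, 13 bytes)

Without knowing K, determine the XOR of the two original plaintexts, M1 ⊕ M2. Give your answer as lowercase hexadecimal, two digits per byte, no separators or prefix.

c1 ⊕ c2 = (M1 ⊕ K) ⊕ (M2 ⊕ K) = M1 ⊕ M2 — the shared key cancels under XOR.
byte 0: 11011111 ⊕ 00110110 = 11101001
byte 1: 01000111 ⊕ 00101011 = 01101100
byte 2: 11011111 ⊕ 00110110 = 11101001
byte 3: 10010010 ⊕ 11100111 = 01110101
byte 4: 00111110 ⊕ 00011110 = 00100000
byte 5: 10011001 ⊕ 11001010 = 01010011
byte 6: 10001110 ⊕ 11100000 = 01101110
byte 7: 10111100 ⊕ 01110010 = 11001110
byte 8: 10000000 ⊕ 00000001 = 10000001
byte 9: 10111101 ⊕ 00101011 = 10010110
byte 10: 10001000 ⊕ 10010110 = 00011110
byte 11: 10100101 ⊕ 00011000 = 10111101
byte 12: 00001110 ⊕ 11001111 = 11000001

e96ce97520536ece81961ebdc1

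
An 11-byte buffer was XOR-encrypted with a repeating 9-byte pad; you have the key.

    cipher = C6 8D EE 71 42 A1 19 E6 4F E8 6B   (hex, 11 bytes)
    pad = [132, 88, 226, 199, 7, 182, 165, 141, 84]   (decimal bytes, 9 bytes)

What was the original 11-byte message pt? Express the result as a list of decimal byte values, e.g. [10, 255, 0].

The 9-byte key repeats, so the effective keystream is 84 58 e2 c7 07 b6 a5 8d 54 84 58.
byte 0: 11000110 xor 10000100 = 01000010
byte 1: 10001101 xor 01011000 = 11010101
byte 2: 11101110 xor 11100010 = 00001100
byte 3: 01110001 xor 11000111 = 10110110
byte 4: 01000010 xor 00000111 = 01000101
byte 5: 10100001 xor 10110110 = 00010111
byte 6: 00011001 xor 10100101 = 10111100
byte 7: 11100110 xor 10001101 = 01101011
byte 8: 01001111 xor 01010100 = 00011011
byte 9: 11101000 xor 10000100 = 01101100
byte 10: 01101011 xor 01011000 = 00110011

[66, 213, 12, 182, 69, 23, 188, 107, 27, 108, 51]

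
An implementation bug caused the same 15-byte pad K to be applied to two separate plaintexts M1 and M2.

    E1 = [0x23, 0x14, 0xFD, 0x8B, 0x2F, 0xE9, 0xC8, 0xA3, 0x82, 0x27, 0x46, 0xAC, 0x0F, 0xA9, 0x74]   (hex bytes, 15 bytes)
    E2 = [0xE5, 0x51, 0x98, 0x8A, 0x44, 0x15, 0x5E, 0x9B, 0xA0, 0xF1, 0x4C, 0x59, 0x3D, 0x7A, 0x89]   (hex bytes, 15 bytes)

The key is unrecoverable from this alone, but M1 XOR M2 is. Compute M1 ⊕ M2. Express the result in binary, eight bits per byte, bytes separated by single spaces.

E1 ⊕ E2 = (M1 ⊕ K) ⊕ (M2 ⊕ K) = M1 ⊕ M2 — the shared key cancels under XOR.
 35 XOR 229 = 198
 20 XOR  81 =  69
253 XOR 152 = 101
139 XOR 138 =   1
 47 XOR  68 = 107
233 XOR  21 = 252
200 XOR  94 = 150
163 XOR 155 =  56
130 XOR 160 =  34
 39 XOR 241 = 214
 70 XOR  76 =  10
172 XOR  89 = 245
 15 XOR  61 =  50
169 XOR 122 = 211
116 XOR 137 = 253

11000110 01000101 01100101 00000001 01101011 11111100 10010110 00111000 00100010 11010110 00001010 11110101 00110010 11010011 11111101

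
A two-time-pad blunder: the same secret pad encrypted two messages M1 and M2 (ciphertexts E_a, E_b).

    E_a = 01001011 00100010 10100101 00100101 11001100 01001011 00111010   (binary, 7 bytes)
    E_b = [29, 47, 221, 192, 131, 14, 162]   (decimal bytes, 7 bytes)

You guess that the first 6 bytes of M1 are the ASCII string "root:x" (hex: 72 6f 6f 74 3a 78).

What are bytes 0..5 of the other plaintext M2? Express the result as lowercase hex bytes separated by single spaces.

24 62 17 91 75 3d

First, E_a ⊕ E_b = (M1 ⊕ K) ⊕ (M2 ⊕ K) = M1 ⊕ M2, so the key drops out. Then M2 = (M1 ⊕ M2) ⊕ M1 over the first 6 bytes.
byte 0: (4b XOR 1d) XOR 72 = 56 XOR 72 = 24
byte 1: (22 XOR 2f) XOR 6f = 0d XOR 6f = 62
byte 2: (a5 XOR dd) XOR 6f = 78 XOR 6f = 17
byte 3: (25 XOR c0) XOR 74 = e5 XOR 74 = 91
byte 4: (cc XOR 83) XOR 3a = 4f XOR 3a = 75
byte 5: (4b XOR 0e) XOR 78 = 45 XOR 78 = 3d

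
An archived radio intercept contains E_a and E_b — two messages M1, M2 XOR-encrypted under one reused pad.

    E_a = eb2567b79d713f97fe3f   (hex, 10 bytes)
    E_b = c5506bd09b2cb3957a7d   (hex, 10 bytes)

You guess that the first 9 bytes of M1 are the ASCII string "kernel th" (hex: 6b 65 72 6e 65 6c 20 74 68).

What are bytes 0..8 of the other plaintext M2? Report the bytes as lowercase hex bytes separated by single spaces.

45 10 7e 09 63 31 ac 76 ec

First, E_a ⊕ E_b = (M1 ⊕ K) ⊕ (M2 ⊕ K) = M1 ⊕ M2, so the key drops out. Then M2 = (M1 ⊕ M2) ⊕ M1 over the first 9 bytes.
byte 0: (eb ⊕ c5) ⊕ 6b = 2e ⊕ 6b = 45
byte 1: (25 ⊕ 50) ⊕ 65 = 75 ⊕ 65 = 10
byte 2: (67 ⊕ 6b) ⊕ 72 = 0c ⊕ 72 = 7e
byte 3: (b7 ⊕ d0) ⊕ 6e = 67 ⊕ 6e = 09
byte 4: (9d ⊕ 9b) ⊕ 65 = 06 ⊕ 65 = 63
byte 5: (71 ⊕ 2c) ⊕ 6c = 5d ⊕ 6c = 31
byte 6: (3f ⊕ b3) ⊕ 20 = 8c ⊕ 20 = ac
byte 7: (97 ⊕ 95) ⊕ 74 = 02 ⊕ 74 = 76
byte 8: (fe ⊕ 7a) ⊕ 68 = 84 ⊕ 68 = ec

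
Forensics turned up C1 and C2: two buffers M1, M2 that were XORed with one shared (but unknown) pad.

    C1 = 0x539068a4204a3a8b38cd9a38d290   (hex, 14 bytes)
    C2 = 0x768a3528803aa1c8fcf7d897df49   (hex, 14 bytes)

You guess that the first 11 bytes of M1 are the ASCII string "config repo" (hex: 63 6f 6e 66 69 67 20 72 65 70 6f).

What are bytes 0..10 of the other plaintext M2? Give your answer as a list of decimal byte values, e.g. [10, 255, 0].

First, C1 ⊕ C2 = (M1 ⊕ K) ⊕ (M2 ⊕ K) = M1 ⊕ M2, so the key drops out. Then M2 = (M1 ⊕ M2) ⊕ M1 over the first 11 bytes.
byte 0: (53 ^ 76) ^ 63 = 25 ^ 63 = 46
byte 1: (90 ^ 8a) ^ 6f = 1a ^ 6f = 75
byte 2: (68 ^ 35) ^ 6e = 5d ^ 6e = 33
byte 3: (a4 ^ 28) ^ 66 = 8c ^ 66 = ea
byte 4: (20 ^ 80) ^ 69 = a0 ^ 69 = c9
byte 5: (4a ^ 3a) ^ 67 = 70 ^ 67 = 17
byte 6: (3a ^ a1) ^ 20 = 9b ^ 20 = bb
byte 7: (8b ^ c8) ^ 72 = 43 ^ 72 = 31
byte 8: (38 ^ fc) ^ 65 = c4 ^ 65 = a1
byte 9: (cd ^ f7) ^ 70 = 3a ^ 70 = 4a
byte 10: (9a ^ d8) ^ 6f = 42 ^ 6f = 2d

[70, 117, 51, 234, 201, 23, 187, 49, 161, 74, 45]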